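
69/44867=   69/44867 = 0.00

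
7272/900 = 202/25 = 8.08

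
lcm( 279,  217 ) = 1953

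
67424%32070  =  3284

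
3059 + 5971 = 9030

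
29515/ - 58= -29515/58 = -508.88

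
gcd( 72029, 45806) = 1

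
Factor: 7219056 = 2^4* 3^1* 13^1 * 23^1*503^1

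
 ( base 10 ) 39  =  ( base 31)18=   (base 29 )1a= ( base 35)14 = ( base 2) 100111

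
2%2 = 0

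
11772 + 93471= 105243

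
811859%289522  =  232815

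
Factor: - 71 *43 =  - 3053 = -  43^1*71^1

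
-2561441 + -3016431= -5577872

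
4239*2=8478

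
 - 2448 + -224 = -2672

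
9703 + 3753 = 13456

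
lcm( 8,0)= 0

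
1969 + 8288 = 10257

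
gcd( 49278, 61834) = 86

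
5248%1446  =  910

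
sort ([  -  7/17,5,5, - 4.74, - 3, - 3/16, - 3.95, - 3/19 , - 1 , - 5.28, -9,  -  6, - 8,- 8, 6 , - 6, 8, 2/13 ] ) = [ - 9, - 8, - 8, - 6,-6,- 5.28, - 4.74, - 3.95, - 3, - 1, - 7/17, - 3/16,-3/19, 2/13,5, 5, 6,8] 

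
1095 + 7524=8619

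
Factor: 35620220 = 2^2 * 5^1*883^1*2017^1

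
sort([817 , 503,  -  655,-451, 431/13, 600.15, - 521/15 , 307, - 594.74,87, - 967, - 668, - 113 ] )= [-967, -668, - 655, - 594.74 ,-451, - 113 , - 521/15,431/13,87,307, 503,600.15,817] 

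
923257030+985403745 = 1908660775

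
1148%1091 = 57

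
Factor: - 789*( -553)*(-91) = -3^1*7^2*13^1*79^1*263^1 = - 39704847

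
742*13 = 9646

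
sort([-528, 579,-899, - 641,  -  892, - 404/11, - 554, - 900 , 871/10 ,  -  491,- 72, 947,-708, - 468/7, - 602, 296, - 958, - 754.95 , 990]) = [  -  958,-900, - 899,-892,-754.95,-708,  -  641 ,-602, - 554,- 528, - 491,  -  72,-468/7,-404/11,871/10,296, 579, 947,990] 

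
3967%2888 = 1079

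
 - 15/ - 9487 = 15/9487 = 0.00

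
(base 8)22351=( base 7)36356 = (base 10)9449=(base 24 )g9h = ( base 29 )B6O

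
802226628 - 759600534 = 42626094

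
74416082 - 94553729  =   -20137647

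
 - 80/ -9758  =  40/4879= 0.01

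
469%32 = 21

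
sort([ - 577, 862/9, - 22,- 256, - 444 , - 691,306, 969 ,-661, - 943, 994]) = [ - 943, - 691, - 661,  -  577, - 444,  -  256, - 22 , 862/9,306,969,994]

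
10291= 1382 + 8909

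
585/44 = 585/44= 13.30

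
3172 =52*61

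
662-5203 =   -  4541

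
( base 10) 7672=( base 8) 16770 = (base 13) 3652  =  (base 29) 93G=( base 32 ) 7FO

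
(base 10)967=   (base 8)1707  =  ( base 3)1022211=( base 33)TA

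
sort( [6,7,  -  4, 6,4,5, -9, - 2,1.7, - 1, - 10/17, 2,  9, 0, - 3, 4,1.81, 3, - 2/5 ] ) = [-9, - 4 , - 3, - 2, - 1  ,-10/17,  -  2/5,0, 1.7, 1.81, 2,  3, 4, 4,  5 , 6 , 6, 7, 9] 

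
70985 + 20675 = 91660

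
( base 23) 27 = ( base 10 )53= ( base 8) 65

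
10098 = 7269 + 2829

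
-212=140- 352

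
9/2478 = 3/826 = 0.00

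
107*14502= 1551714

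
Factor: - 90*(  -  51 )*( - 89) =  - 408510 = - 2^1*3^3* 5^1*17^1*89^1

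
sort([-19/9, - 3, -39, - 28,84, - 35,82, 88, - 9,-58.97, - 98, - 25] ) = [ - 98, - 58.97, - 39, - 35,  -  28, - 25, - 9, -3, - 19/9, 82, 84,  88 ] 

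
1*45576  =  45576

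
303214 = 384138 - 80924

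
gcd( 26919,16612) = 1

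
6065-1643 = 4422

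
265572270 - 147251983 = 118320287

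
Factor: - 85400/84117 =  - 2^3*3^ (-1)*5^2*7^1*11^( - 1)  *  61^1*2549^( -1)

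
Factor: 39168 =2^8*3^2*17^1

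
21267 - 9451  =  11816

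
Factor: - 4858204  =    -  2^2* 13^1*93427^1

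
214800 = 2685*80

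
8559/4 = 8559/4 = 2139.75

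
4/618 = 2/309 = 0.01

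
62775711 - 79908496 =-17132785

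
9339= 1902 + 7437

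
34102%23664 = 10438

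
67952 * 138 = 9377376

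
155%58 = 39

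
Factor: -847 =-7^1*11^2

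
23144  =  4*5786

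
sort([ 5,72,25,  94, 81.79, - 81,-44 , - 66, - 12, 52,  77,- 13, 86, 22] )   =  [-81, - 66, - 44, - 13, - 12 , 5, 22  ,  25,52,72,  77 , 81.79, 86, 94]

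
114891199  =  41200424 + 73690775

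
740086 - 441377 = 298709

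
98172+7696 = 105868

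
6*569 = 3414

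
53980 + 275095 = 329075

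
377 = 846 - 469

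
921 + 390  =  1311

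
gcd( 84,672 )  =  84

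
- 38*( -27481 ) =1044278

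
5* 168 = 840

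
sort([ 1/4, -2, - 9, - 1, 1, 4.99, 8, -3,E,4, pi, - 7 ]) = [- 9,-7, - 3, - 2, - 1, 1/4, 1, E,pi, 4, 4.99,8]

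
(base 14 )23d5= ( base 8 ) 14167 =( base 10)6263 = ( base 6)44555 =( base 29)7CS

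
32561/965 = 33  +  716/965 = 33.74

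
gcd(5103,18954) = 729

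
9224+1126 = 10350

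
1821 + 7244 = 9065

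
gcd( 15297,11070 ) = 3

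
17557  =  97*181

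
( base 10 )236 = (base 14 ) 12c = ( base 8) 354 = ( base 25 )9b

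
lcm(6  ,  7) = 42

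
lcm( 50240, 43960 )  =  351680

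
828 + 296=1124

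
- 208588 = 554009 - 762597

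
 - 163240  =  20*( - 8162 ) 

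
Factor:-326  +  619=293 = 293^1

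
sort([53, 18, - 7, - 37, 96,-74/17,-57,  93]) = [-57 , - 37, - 7, - 74/17, 18, 53, 93, 96 ] 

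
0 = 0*911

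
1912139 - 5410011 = -3497872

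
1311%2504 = 1311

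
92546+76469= 169015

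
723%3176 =723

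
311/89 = 3 + 44/89 = 3.49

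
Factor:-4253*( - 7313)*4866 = 151343251674=2^1*3^1* 71^1*103^1*811^1 * 4253^1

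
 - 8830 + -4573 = -13403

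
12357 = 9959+2398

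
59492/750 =29746/375 =79.32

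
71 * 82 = 5822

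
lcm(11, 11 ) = 11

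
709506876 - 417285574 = 292221302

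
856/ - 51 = - 856/51  =  - 16.78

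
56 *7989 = 447384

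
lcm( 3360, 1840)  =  77280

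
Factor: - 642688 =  - 2^7*5021^1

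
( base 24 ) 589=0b110000001001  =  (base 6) 22133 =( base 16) c09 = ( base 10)3081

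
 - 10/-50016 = 5/25008 = 0.00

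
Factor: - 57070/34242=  - 5/3 =- 3^(-1)*5^1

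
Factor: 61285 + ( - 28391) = 32894 = 2^1*16447^1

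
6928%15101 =6928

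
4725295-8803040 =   -  4077745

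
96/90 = 1+ 1/15 = 1.07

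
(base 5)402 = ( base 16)66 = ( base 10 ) 102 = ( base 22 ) 4E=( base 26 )3O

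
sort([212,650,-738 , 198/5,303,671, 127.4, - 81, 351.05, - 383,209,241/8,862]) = [ - 738, - 383,-81, 241/8, 198/5,127.4,209,212,303  ,  351.05,650,671, 862 ] 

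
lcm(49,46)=2254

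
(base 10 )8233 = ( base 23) fcm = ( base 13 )3994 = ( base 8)20051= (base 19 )13f6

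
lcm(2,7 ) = 14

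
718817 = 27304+691513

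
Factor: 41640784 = 2^4*59^1*44111^1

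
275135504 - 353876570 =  - 78741066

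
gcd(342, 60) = 6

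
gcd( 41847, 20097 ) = 87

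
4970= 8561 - 3591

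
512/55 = 9 + 17/55=9.31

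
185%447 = 185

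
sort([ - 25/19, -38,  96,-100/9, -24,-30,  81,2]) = [ - 38, - 30, - 24,- 100/9,-25/19, 2,  81,96 ] 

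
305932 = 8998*34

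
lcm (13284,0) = 0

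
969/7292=969/7292= 0.13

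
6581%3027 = 527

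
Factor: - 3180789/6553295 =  - 3^4*5^( -1 )*7^ ( - 1)*107^1*367^1*187237^( - 1) 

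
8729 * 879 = 7672791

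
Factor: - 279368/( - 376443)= 2^3*3^( - 2 )*47^1 * 151^( - 1)* 277^(-1 ) * 743^1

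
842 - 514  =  328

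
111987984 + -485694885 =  - 373706901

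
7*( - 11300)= - 79100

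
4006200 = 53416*75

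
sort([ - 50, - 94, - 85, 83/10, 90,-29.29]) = [ - 94, - 85, - 50, - 29.29, 83/10, 90] 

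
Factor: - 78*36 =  - 2808 = - 2^3*3^3*13^1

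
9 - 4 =5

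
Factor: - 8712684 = - 2^2*3^4*26891^1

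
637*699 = 445263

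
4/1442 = 2/721  =  0.00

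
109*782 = 85238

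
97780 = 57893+39887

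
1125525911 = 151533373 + 973992538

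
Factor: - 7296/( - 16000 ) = 3^1*5^( - 3 )*19^1 = 57/125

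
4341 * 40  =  173640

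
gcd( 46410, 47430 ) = 510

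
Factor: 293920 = 2^5*5^1 * 11^1 * 167^1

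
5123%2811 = 2312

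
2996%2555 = 441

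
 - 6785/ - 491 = 6785/491= 13.82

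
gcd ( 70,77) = 7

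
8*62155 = 497240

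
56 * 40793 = 2284408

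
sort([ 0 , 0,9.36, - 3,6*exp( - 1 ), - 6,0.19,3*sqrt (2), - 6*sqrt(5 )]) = [ - 6*sqrt( 5), - 6, - 3,0,0 , 0.19, 6*exp( - 1),3 *sqrt( 2 ),9.36 ]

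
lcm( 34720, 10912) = 381920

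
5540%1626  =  662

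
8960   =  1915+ 7045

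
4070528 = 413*9856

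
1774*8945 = 15868430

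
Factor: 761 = 761^1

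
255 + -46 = 209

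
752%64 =48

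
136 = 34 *4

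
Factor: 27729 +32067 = 59796 = 2^2*3^2*11^1*151^1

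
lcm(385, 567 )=31185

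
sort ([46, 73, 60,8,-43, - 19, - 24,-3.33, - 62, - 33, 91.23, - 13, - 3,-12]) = [ - 62, - 43, - 33,-24, - 19, - 13, - 12,  -  3.33, - 3,8, 46, 60,  73,91.23]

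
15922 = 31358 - 15436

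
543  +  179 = 722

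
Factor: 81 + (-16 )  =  65 = 5^1 * 13^1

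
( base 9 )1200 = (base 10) 891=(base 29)11l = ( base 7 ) 2412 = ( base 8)1573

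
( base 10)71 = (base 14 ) 51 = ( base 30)2B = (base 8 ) 107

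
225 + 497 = 722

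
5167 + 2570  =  7737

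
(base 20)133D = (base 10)9273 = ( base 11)6A70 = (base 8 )22071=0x2439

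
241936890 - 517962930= - 276026040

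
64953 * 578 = 37542834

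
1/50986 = 1/50986 = 0.00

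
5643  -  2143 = 3500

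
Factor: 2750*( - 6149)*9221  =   - 2^1*5^3* 11^2*13^1 *43^1*9221^1=- 155924804750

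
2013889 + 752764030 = 754777919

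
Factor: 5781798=2^1*3^2*11^1 * 29201^1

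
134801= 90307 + 44494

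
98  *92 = 9016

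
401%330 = 71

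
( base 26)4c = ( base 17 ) 6e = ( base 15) 7b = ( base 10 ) 116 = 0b1110100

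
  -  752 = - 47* 16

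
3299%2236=1063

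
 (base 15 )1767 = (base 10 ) 5047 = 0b1001110110111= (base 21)b97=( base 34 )4cf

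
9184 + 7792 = 16976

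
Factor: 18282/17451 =2^1* 3^(- 1)*7^ ( - 1)*11^1 = 22/21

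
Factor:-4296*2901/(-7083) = 1384744/787 = 2^3*179^1*787^ ( - 1)*967^1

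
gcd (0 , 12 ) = 12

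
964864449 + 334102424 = 1298966873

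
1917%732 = 453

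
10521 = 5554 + 4967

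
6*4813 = 28878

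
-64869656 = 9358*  ( - 6932 )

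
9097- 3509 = 5588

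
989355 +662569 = 1651924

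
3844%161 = 141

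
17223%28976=17223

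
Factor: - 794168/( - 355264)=99271/44408 = 2^( - 3)*7^( - 1)*13^(-1)*37^1*61^( - 1 ) * 2683^1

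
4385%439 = 434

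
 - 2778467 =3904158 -6682625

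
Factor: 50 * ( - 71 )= - 3550  =  - 2^1*5^2* 71^1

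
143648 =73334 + 70314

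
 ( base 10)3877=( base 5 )111002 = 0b111100100101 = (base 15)1237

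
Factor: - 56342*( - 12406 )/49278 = 349489426/24639 = 2^1*3^(-1) *11^1 * 13^1*43^ ( - 1 )*191^ ( - 1)*197^1*6203^1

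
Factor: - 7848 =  - 2^3 * 3^2*109^1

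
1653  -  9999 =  - 8346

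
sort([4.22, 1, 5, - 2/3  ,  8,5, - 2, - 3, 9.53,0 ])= [  -  3, - 2, - 2/3 , 0, 1, 4.22  ,  5 , 5, 8,9.53]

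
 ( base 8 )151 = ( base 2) 1101001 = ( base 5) 410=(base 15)70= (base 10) 105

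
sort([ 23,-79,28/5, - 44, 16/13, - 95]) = [-95, - 79, - 44,16/13, 28/5,23] 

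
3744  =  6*624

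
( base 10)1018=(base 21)26a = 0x3FA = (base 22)226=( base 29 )163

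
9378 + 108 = 9486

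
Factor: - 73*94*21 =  - 2^1*  3^1*7^1*47^1 * 73^1 = - 144102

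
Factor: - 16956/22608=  - 2^( - 2)*3^1 = - 3/4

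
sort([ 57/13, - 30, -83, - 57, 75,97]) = [-83,  -  57,  -  30,57/13,75, 97]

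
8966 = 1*8966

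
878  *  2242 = 1968476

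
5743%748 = 507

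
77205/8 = 9650 + 5/8=9650.62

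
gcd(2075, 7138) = 83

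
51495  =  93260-41765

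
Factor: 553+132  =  5^1*137^1 =685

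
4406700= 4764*925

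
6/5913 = 2/1971 = 0.00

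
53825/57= 53825/57 = 944.30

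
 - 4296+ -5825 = - 10121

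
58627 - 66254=  -  7627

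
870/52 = 435/26  =  16.73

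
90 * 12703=1143270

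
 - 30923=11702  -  42625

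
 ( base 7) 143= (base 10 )80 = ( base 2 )1010000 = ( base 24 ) 38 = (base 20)40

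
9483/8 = 9483/8 = 1185.38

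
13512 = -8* (-1689)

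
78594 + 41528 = 120122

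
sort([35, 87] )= [ 35, 87 ] 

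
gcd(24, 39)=3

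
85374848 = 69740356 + 15634492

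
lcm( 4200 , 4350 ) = 121800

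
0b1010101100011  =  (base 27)7DL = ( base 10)5475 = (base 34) 4p1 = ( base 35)4gf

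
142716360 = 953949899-811233539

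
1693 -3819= - 2126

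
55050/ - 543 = - 18350/181 = -  101.38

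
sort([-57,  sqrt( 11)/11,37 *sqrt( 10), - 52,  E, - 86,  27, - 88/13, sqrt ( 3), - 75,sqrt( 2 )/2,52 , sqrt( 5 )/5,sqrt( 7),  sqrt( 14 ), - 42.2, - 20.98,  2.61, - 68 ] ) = [ - 86, - 75, - 68, - 57, - 52, - 42.2,  -  20.98, - 88/13, sqrt(11 )/11,  sqrt(5) /5,sqrt(2 )/2,sqrt ( 3),2.61 , sqrt( 7 ) , E,sqrt( 14) , 27,  52,  37*sqrt(10) ] 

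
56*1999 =111944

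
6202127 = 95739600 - 89537473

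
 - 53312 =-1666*32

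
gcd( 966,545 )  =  1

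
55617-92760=-37143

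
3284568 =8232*399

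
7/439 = 7/439=0.02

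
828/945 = 92/105= 0.88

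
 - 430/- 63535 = 86/12707= 0.01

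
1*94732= 94732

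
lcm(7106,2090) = 35530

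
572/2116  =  143/529 = 0.27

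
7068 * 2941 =20786988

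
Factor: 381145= 5^1*31^1 * 2459^1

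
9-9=0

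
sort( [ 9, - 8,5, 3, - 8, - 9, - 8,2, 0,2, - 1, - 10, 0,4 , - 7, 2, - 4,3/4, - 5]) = [ -10, - 9, - 8, - 8, -8, - 7, - 5,- 4, - 1, 0, 0, 3/4 , 2 , 2, 2, 3,  4, 5,  9 ] 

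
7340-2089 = 5251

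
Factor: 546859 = 546859^1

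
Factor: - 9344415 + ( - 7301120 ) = - 5^1*149^1*22343^1  =  -  16645535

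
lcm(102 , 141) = 4794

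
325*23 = 7475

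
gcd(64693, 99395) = 1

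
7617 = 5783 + 1834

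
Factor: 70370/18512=2^( - 3) * 5^1 * 13^(-1 )*31^1*89^(-1)*227^1 = 35185/9256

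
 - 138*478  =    -  65964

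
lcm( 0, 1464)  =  0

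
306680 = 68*4510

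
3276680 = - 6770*(-484)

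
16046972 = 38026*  422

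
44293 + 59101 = 103394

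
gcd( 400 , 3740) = 20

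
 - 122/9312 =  - 1+4595/4656 = - 0.01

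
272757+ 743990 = 1016747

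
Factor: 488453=7^1 * 69779^1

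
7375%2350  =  325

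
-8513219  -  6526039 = -15039258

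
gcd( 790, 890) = 10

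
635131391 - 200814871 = 434316520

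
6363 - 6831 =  - 468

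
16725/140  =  3345/28  =  119.46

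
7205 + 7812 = 15017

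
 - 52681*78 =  -4109118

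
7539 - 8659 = - 1120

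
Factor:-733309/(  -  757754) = 2^( - 1) * 23^1*223^(-1 )*1699^( - 1)*31883^1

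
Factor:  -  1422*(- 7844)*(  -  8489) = - 2^3*3^2*13^1*37^1*53^1*79^1*653^1 = - 94687732152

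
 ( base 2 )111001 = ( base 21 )2F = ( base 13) 45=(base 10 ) 57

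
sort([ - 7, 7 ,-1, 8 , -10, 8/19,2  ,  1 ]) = [ - 10, - 7,- 1,  8/19,1,2 , 7 , 8]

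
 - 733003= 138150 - 871153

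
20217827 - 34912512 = - 14694685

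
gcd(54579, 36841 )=7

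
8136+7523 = 15659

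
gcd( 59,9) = 1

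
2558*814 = 2082212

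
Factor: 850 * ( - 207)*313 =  - 55072350 = - 2^1*3^2*5^2*17^1*23^1*313^1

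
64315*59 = 3794585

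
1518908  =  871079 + 647829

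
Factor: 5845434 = 2^1*3^1*7^1*139177^1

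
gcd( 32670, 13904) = 22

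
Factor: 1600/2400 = 2^1*3^( - 1) = 2/3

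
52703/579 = 91 + 14/579= 91.02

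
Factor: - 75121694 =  - 2^1*37560847^1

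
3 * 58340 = 175020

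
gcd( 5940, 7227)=99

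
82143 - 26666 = 55477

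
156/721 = 156/721 = 0.22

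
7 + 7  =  14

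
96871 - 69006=27865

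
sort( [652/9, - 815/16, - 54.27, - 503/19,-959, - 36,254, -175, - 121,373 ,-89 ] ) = [ - 959, - 175, - 121,-89, - 54.27,-815/16, - 36, - 503/19,652/9, 254,373]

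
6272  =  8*784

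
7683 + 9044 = 16727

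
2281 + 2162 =4443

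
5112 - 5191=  - 79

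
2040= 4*510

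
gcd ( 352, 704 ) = 352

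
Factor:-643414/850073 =-2^1*7^(  -  1)*121439^( - 1)*321707^1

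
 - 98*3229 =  - 316442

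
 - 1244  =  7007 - 8251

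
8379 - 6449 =1930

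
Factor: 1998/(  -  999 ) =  - 2 = - 2^1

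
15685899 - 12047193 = 3638706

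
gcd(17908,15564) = 4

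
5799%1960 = 1879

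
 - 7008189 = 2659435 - 9667624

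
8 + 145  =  153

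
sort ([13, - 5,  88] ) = [ - 5,  13,  88]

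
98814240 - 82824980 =15989260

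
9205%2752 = 949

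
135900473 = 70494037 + 65406436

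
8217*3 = 24651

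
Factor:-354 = - 2^1*3^1 * 59^1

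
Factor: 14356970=2^1*5^1 * 19^2*41^1*97^1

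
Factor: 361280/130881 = 2^6 * 3^( - 1 ) * 5^1*1129^1 * 43627^( - 1)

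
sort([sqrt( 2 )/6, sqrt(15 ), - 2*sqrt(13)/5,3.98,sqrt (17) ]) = [  -  2 *sqrt( 13)/5,sqrt( 2)/6 , sqrt( 15 ) , 3.98,sqrt( 17 )]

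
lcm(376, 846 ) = 3384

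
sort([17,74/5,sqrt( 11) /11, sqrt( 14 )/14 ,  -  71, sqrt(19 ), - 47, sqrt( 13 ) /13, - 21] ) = [ - 71 , - 47, - 21, sqrt( 14)/14, sqrt( 13 ) /13, sqrt(11) /11,sqrt(19) , 74/5, 17]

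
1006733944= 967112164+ 39621780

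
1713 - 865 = 848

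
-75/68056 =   -  75/68056 = - 0.00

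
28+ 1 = 29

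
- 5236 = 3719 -8955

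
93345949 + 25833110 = 119179059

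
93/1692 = 31/564 = 0.05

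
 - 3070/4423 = -3070/4423 = -0.69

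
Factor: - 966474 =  - 2^1 *3^2 *53693^1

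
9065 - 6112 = 2953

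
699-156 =543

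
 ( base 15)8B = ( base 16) 83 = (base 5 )1011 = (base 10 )131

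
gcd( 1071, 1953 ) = 63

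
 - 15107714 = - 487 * 31022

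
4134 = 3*1378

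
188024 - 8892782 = - 8704758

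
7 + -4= 3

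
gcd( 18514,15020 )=2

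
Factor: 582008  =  2^3*7^1*19^1 * 547^1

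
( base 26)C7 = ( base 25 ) CJ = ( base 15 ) 164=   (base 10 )319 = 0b100111111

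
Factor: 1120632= 2^3 * 3^1 * 53^1*881^1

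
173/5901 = 173/5901 = 0.03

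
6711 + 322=7033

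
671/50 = 671/50 = 13.42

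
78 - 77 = 1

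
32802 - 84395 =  - 51593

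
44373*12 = 532476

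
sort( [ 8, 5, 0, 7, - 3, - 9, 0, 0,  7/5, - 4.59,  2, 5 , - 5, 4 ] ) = [ - 9, - 5, - 4.59,-3, 0 , 0, 0, 7/5,2,4 , 5 , 5, 7,8]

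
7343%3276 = 791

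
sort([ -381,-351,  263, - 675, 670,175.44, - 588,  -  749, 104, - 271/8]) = [-749, - 675,-588, - 381, - 351, - 271/8,104,175.44,263,670]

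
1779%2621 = 1779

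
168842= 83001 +85841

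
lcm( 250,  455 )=22750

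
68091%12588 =5151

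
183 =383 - 200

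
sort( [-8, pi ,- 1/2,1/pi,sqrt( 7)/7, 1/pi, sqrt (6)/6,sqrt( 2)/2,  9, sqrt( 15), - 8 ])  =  [- 8, - 8,-1/2, 1/pi , 1/pi,  sqrt( 7 )/7,sqrt(6 ) /6,sqrt (2 ) /2 , pi,sqrt(15),9]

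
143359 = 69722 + 73637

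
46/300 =23/150 = 0.15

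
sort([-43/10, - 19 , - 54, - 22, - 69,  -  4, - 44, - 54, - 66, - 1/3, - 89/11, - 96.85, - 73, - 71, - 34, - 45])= [ - 96.85, - 73, - 71, - 69, - 66, - 54, - 54, -45, - 44, - 34, - 22, - 19, - 89/11, - 43/10, - 4, - 1/3 ] 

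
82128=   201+81927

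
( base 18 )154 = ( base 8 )642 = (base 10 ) 418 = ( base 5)3133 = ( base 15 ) 1cd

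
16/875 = 16/875 = 0.02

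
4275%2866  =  1409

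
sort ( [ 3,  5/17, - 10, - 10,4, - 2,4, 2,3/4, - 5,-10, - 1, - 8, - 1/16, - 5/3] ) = [ - 10, - 10,  -  10, - 8, - 5  ,  -  2, - 5/3, - 1,- 1/16, 5/17,3/4, 2, 3,4 , 4 ] 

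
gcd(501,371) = 1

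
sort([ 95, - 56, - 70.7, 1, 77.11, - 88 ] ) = [ - 88, - 70.7, - 56, 1,77.11, 95]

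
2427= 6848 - 4421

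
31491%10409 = 264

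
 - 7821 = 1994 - 9815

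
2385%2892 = 2385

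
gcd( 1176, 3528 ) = 1176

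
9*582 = 5238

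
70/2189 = 70/2189  =  0.03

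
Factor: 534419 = 547^1*977^1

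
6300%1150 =550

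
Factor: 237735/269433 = 15/17= 3^1* 5^1*17^ (  -  1 )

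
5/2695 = 1/539 =0.00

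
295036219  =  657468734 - 362432515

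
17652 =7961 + 9691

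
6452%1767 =1151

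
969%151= 63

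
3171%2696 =475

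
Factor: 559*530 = 2^1*5^1*13^1*43^1*53^1 = 296270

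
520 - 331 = 189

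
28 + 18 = 46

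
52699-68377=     -  15678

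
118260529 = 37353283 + 80907246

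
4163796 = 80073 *52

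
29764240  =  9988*2980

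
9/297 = 1/33= 0.03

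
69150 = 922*75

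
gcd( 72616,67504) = 8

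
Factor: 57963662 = 2^1*53^1*103^1*5309^1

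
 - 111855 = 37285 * ( - 3)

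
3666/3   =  1222  =  1222.00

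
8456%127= 74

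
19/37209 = 19/37209 = 0.00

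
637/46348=637/46348 =0.01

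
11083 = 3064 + 8019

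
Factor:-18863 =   -  13^1*1451^1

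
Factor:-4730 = -2^1*5^1 *11^1 * 43^1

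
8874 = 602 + 8272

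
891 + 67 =958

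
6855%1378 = 1343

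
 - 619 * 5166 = -3197754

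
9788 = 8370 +1418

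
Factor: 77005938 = 2^1*3^1*257^1*49939^1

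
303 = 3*101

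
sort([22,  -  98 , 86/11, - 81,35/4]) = [ - 98 , -81, 86/11,35/4, 22 ] 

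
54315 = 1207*45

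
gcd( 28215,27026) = 1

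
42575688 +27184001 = 69759689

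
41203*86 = 3543458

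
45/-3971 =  - 45/3971 = - 0.01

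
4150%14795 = 4150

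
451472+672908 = 1124380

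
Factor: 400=2^4*5^2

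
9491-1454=8037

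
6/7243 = 6/7243=0.00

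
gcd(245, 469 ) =7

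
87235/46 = 87235/46= 1896.41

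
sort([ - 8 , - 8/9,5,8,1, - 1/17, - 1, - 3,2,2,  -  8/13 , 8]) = [ - 8, - 3, - 1, - 8/9, - 8/13 , - 1/17,1,  2, 2, 5,8,8 ] 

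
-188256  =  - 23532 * 8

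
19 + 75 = 94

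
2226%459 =390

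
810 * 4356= 3528360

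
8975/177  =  8975/177 = 50.71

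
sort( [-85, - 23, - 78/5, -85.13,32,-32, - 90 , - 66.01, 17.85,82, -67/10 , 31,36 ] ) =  [ - 90 , - 85.13, - 85, - 66.01, - 32, - 23, - 78/5,  -  67/10,17.85,31,32, 36, 82 ]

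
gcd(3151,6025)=1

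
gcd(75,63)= 3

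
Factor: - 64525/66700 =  - 2^( - 2)*23^( - 1)*89^1  =  - 89/92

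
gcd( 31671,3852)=9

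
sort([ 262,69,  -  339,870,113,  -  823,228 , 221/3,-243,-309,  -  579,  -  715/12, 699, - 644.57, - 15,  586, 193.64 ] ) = [-823, - 644.57, - 579, - 339,-309, - 243, - 715/12, - 15, 69, 221/3,113,193.64 , 228,  262,586,699,870 ] 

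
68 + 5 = 73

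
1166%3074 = 1166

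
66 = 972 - 906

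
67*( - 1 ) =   -  67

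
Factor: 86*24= 2^4 * 3^1*43^1=2064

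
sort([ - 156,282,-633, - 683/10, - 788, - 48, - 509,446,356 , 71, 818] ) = [  -  788, - 633, - 509, - 156, - 683/10, - 48,  71 , 282, 356, 446, 818]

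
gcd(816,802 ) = 2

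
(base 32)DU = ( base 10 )446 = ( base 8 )676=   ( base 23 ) J9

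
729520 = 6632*110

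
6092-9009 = -2917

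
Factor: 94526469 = 3^2 * 233^1*45077^1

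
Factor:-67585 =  - 5^1* 7^1*1931^1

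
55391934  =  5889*9406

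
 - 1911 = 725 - 2636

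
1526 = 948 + 578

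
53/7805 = 53/7805 =0.01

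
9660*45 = 434700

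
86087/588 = 146 + 239/588 = 146.41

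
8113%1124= 245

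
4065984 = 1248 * 3258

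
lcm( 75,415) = 6225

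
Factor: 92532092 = 2^2*67^1*379^1*911^1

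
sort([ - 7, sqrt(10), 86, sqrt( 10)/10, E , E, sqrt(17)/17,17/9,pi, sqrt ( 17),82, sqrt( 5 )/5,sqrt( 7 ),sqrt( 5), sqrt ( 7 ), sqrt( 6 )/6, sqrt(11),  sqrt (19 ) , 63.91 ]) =[-7, sqrt( 17) /17, sqrt (10)/10, sqrt( 6 ) /6,sqrt( 5 )/5,17/9 , sqrt( 5),sqrt( 7) , sqrt( 7), E, E, pi,  sqrt( 10) , sqrt( 11), sqrt(17),  sqrt(19), 63.91, 82, 86]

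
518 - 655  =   - 137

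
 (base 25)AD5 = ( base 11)4a42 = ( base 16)19B4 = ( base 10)6580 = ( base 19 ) I46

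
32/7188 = 8/1797=0.00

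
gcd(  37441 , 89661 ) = 1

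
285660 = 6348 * 45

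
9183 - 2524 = 6659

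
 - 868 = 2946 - 3814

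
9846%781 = 474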